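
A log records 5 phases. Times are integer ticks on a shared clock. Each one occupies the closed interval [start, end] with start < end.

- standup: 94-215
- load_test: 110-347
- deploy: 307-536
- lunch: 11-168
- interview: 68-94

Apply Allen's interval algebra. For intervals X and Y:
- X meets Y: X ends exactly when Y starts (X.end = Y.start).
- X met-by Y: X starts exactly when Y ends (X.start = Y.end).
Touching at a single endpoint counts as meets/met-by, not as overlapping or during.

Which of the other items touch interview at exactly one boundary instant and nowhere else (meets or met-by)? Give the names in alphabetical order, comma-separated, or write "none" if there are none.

standup

Target interview = [68, 94].
deploy [307, 536] → after → no.
load_test [110, 347] → after → no.
lunch [11, 168] → contains → no.
standup [94, 215] → met-by → yes.
Result: standup.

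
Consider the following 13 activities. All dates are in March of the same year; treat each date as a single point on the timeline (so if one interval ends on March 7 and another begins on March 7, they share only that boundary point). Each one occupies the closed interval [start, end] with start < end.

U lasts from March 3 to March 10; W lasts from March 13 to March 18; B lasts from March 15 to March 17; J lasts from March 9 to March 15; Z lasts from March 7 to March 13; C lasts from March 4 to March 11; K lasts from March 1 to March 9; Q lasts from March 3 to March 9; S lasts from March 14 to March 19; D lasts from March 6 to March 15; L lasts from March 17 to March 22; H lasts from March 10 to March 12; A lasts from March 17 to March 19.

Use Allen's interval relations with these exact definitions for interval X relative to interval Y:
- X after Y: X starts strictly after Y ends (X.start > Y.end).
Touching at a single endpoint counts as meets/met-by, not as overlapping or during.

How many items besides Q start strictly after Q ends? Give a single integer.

6

Target Q = [March 3, March 9].
A [March 17, March 19] → after → counts.
B [March 15, March 17] → after → counts.
C [March 4, March 11] → overlapped-by → no.
D [March 6, March 15] → overlapped-by → no.
H [March 10, March 12] → after → counts.
J [March 9, March 15] → met-by → no.
K [March 1, March 9] → finished-by → no.
L [March 17, March 22] → after → counts.
S [March 14, March 19] → after → counts.
U [March 3, March 10] → started-by → no.
W [March 13, March 18] → after → counts.
Z [March 7, March 13] → overlapped-by → no.
Total: 6.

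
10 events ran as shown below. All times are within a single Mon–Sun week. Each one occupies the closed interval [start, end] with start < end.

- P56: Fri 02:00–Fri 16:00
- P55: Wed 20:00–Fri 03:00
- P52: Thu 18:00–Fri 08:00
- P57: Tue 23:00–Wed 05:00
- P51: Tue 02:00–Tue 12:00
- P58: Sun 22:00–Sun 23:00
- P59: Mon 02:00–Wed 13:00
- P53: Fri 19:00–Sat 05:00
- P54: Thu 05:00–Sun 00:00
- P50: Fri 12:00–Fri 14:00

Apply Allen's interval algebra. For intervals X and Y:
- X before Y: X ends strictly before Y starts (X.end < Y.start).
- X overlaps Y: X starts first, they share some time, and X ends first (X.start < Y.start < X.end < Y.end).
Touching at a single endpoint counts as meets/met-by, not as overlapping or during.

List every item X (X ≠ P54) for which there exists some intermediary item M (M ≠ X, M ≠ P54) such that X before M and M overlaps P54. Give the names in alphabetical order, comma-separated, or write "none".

Target P54 = [Thu 05:00, Sun 00:00].
Intermediaries M with M overlaps P54: P55.
Via P55 — items with X before P55: P51, P57, P59.
Union: P51, P57, P59.

P51, P57, P59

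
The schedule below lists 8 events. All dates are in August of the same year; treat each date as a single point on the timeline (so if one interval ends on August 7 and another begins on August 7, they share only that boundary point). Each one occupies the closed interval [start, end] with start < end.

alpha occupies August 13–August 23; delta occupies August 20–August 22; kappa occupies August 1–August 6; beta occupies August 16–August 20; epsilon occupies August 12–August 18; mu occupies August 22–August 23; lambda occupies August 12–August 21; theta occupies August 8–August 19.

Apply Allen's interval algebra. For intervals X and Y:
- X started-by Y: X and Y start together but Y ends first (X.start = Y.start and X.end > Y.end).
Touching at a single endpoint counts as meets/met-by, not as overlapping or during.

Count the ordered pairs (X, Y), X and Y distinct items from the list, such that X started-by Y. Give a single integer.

Checking all 56 ordered pairs for relation 'started-by'; matching pairs in alphabetical order:
(lambda, epsilon): lambda started-by epsilon ✓
Count: 1.

1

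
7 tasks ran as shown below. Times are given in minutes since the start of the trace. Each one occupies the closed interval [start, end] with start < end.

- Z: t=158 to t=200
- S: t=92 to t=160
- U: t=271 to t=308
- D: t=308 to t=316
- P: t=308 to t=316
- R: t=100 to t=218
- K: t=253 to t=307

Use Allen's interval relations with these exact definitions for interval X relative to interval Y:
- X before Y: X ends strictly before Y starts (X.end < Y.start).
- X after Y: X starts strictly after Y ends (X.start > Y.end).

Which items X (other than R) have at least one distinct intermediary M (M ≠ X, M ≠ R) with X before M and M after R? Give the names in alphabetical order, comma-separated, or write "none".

Target R = [t=100, t=218].
Intermediaries M with M after R: D, K, P, U.
Via D — items with X before D: K, S, Z.
Via K — items with X before K: S, Z.
Via P — items with X before P: K, S, Z.
Via U — items with X before U: S, Z.
Union: K, S, Z.

K, S, Z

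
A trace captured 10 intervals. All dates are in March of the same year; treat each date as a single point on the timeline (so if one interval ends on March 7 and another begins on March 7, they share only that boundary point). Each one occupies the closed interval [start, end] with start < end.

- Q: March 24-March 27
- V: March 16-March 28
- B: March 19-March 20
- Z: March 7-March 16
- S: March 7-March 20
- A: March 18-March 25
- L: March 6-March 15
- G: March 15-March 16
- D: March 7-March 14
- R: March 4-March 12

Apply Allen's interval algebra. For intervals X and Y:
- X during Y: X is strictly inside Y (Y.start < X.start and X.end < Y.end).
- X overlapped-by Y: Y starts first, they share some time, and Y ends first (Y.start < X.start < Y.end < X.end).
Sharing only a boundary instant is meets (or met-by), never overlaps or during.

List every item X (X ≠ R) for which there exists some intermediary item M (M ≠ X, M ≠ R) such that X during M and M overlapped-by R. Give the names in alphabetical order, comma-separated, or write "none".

D, G

Target R = [March 4, March 12].
Intermediaries M with M overlapped-by R: D, L, S, Z.
Via D — items with X during D: none.
Via L — items with X during L: D.
Via S — items with X during S: G.
Via Z — items with X during Z: none.
Union: D, G.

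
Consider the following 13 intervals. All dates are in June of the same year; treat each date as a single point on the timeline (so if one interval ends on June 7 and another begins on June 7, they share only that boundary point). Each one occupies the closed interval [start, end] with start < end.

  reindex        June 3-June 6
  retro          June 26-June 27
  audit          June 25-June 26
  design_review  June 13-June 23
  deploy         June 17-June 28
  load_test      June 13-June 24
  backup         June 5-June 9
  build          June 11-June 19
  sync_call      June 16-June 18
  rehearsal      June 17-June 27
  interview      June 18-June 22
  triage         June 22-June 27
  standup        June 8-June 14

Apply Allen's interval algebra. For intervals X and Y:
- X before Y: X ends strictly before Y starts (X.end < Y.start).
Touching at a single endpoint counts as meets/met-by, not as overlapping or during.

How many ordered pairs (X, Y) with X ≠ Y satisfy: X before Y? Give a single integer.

40

Checking all 156 ordered pairs for relation 'before'; matching pairs in alphabetical order:
(backup, audit): backup before audit ✓
(backup, build): backup before build ✓
(backup, deploy): backup before deploy ✓
(backup, design_review): backup before design_review ✓
(backup, interview): backup before interview ✓
(backup, load_test): backup before load_test ✓
(backup, rehearsal): backup before rehearsal ✓
(backup, retro): backup before retro ✓
(backup, sync_call): backup before sync_call ✓
(backup, triage): backup before triage ✓
(build, audit): build before audit ✓
(build, retro): build before retro ✓
(build, triage): build before triage ✓
(design_review, audit): design_review before audit ✓
(design_review, retro): design_review before retro ✓
(interview, audit): interview before audit ✓
(interview, retro): interview before retro ✓
(load_test, audit): load_test before audit ✓
(load_test, retro): load_test before retro ✓
(reindex, audit): reindex before audit ✓
(reindex, build): reindex before build ✓
(reindex, deploy): reindex before deploy ✓
(reindex, design_review): reindex before design_review ✓
(reindex, interview): reindex before interview ✓
... plus 16 further pairs not listed.
Count: 40.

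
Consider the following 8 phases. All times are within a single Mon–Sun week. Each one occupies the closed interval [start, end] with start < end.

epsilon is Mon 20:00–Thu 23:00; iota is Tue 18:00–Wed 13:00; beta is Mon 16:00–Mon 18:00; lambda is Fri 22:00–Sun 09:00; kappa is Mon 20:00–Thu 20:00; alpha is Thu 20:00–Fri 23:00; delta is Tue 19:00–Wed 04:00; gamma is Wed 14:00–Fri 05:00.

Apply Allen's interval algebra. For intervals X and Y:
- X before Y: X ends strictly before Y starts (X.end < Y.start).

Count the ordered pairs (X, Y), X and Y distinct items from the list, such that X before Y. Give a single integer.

16

Checking all 56 ordered pairs for relation 'before'; matching pairs in alphabetical order:
(beta, alpha): beta before alpha ✓
(beta, delta): beta before delta ✓
(beta, epsilon): beta before epsilon ✓
(beta, gamma): beta before gamma ✓
(beta, iota): beta before iota ✓
(beta, kappa): beta before kappa ✓
(beta, lambda): beta before lambda ✓
(delta, alpha): delta before alpha ✓
(delta, gamma): delta before gamma ✓
(delta, lambda): delta before lambda ✓
(epsilon, lambda): epsilon before lambda ✓
(gamma, lambda): gamma before lambda ✓
(iota, alpha): iota before alpha ✓
(iota, gamma): iota before gamma ✓
(iota, lambda): iota before lambda ✓
(kappa, lambda): kappa before lambda ✓
Count: 16.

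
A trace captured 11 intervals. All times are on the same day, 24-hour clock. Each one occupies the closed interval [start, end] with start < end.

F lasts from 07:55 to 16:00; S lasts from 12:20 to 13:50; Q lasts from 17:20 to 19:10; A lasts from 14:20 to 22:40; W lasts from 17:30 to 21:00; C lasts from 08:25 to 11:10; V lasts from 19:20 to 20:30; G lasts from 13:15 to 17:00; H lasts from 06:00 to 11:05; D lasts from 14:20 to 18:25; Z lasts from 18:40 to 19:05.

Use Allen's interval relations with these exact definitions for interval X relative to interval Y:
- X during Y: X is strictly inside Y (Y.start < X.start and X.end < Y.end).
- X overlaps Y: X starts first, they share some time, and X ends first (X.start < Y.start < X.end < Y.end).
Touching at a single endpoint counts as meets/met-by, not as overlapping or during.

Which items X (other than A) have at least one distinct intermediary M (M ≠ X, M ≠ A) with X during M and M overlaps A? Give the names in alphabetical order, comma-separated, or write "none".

C, S

Target A = [14:20, 22:40].
Intermediaries M with M overlaps A: F, G.
Via F — items with X during F: C, S.
Via G — items with X during G: none.
Union: C, S.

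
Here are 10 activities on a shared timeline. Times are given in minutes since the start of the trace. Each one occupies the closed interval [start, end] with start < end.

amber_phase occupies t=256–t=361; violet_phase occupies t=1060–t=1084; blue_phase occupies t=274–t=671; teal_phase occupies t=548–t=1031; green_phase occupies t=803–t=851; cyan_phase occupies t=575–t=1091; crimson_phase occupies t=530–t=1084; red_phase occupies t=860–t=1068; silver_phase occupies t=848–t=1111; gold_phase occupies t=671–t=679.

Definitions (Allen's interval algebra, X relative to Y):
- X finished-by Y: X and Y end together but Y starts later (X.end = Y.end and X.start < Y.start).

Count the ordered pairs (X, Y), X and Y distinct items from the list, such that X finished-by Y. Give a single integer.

1

Checking all 90 ordered pairs for relation 'finished-by'; matching pairs in alphabetical order:
(crimson_phase, violet_phase): crimson_phase finished-by violet_phase ✓
Count: 1.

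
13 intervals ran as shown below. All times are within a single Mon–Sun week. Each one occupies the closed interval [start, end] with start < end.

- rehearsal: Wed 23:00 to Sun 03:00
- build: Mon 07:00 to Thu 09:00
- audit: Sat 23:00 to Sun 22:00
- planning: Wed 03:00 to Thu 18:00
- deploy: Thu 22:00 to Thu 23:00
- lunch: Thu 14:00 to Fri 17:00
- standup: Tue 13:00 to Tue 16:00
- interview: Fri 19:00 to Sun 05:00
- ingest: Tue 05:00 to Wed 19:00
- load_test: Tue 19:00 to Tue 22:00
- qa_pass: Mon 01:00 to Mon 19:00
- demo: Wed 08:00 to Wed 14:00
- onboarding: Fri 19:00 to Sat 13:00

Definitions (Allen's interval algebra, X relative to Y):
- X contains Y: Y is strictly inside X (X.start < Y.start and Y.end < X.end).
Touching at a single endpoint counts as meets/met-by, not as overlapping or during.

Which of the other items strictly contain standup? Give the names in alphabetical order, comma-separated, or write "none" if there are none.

build, ingest

Target standup = [Tue 13:00, Tue 16:00].
audit [Sat 23:00, Sun 22:00] → after → no.
build [Mon 07:00, Thu 09:00] → contains → yes.
demo [Wed 08:00, Wed 14:00] → after → no.
deploy [Thu 22:00, Thu 23:00] → after → no.
ingest [Tue 05:00, Wed 19:00] → contains → yes.
interview [Fri 19:00, Sun 05:00] → after → no.
load_test [Tue 19:00, Tue 22:00] → after → no.
lunch [Thu 14:00, Fri 17:00] → after → no.
onboarding [Fri 19:00, Sat 13:00] → after → no.
planning [Wed 03:00, Thu 18:00] → after → no.
qa_pass [Mon 01:00, Mon 19:00] → before → no.
rehearsal [Wed 23:00, Sun 03:00] → after → no.
Result: build, ingest.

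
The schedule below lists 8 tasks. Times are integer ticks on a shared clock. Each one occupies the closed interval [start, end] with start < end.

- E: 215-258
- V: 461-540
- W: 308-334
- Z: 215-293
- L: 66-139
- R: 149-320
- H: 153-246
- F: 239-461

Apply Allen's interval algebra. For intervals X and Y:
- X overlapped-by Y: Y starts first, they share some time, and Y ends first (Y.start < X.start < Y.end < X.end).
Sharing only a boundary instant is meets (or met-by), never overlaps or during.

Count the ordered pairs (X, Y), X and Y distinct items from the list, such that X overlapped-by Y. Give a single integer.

Checking all 56 ordered pairs for relation 'overlapped-by'; matching pairs in alphabetical order:
(E, H): E overlapped-by H ✓
(F, E): F overlapped-by E ✓
(F, H): F overlapped-by H ✓
(F, R): F overlapped-by R ✓
(F, Z): F overlapped-by Z ✓
(W, R): W overlapped-by R ✓
(Z, H): Z overlapped-by H ✓
Count: 7.

7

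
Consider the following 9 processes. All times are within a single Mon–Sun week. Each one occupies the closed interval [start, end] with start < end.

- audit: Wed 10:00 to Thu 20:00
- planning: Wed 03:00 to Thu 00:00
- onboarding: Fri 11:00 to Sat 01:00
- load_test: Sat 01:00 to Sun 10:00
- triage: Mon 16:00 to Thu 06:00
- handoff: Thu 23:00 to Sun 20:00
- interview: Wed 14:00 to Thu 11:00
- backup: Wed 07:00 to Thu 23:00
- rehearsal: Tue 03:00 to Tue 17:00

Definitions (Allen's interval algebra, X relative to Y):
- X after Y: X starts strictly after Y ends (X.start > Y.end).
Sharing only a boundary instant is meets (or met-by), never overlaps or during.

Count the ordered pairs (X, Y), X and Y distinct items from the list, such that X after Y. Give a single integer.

21

Checking all 72 ordered pairs for relation 'after'; matching pairs in alphabetical order:
(audit, rehearsal): audit after rehearsal ✓
(backup, rehearsal): backup after rehearsal ✓
(handoff, audit): handoff after audit ✓
(handoff, interview): handoff after interview ✓
(handoff, planning): handoff after planning ✓
(handoff, rehearsal): handoff after rehearsal ✓
(handoff, triage): handoff after triage ✓
(interview, rehearsal): interview after rehearsal ✓
(load_test, audit): load_test after audit ✓
(load_test, backup): load_test after backup ✓
(load_test, interview): load_test after interview ✓
(load_test, planning): load_test after planning ✓
(load_test, rehearsal): load_test after rehearsal ✓
(load_test, triage): load_test after triage ✓
(onboarding, audit): onboarding after audit ✓
(onboarding, backup): onboarding after backup ✓
(onboarding, interview): onboarding after interview ✓
(onboarding, planning): onboarding after planning ✓
(onboarding, rehearsal): onboarding after rehearsal ✓
(onboarding, triage): onboarding after triage ✓
(planning, rehearsal): planning after rehearsal ✓
Count: 21.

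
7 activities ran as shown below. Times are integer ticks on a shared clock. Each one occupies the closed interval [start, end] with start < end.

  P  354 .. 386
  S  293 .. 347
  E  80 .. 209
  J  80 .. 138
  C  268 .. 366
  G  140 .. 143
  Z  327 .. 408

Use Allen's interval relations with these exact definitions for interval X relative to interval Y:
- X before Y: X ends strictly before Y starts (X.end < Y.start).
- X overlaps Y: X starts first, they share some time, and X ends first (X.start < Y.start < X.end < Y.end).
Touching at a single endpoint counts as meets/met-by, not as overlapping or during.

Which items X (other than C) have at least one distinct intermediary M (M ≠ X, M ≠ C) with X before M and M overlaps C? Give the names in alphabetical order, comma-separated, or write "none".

Target C = [268, 366].
Intermediaries M with M overlaps C: none.
Union: none.

none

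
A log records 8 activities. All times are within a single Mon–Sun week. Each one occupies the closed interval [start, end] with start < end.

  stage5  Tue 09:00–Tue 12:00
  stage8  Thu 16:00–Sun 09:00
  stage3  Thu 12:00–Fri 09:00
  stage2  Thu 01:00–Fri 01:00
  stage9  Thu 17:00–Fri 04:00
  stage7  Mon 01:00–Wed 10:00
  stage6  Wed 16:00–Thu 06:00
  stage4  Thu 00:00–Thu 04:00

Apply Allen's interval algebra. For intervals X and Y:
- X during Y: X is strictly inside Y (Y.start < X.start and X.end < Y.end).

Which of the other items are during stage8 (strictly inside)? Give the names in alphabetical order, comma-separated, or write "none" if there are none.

Target stage8 = [Thu 16:00, Sun 09:00].
stage2 [Thu 01:00, Fri 01:00] → overlaps → no.
stage3 [Thu 12:00, Fri 09:00] → overlaps → no.
stage4 [Thu 00:00, Thu 04:00] → before → no.
stage5 [Tue 09:00, Tue 12:00] → before → no.
stage6 [Wed 16:00, Thu 06:00] → before → no.
stage7 [Mon 01:00, Wed 10:00] → before → no.
stage9 [Thu 17:00, Fri 04:00] → during → yes.
Result: stage9.

stage9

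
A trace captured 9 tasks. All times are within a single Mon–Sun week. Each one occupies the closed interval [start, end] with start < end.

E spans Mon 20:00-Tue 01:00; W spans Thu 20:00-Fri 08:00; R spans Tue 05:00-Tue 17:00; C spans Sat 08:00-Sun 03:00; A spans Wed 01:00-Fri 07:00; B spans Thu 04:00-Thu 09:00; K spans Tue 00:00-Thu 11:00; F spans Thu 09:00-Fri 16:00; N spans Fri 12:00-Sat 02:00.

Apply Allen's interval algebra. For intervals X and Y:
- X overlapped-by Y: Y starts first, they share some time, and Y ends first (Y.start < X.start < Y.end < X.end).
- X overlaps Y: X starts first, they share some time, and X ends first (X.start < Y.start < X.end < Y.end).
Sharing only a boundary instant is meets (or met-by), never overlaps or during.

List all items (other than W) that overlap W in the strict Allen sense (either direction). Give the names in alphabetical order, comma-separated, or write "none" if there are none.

Target W = [Thu 20:00, Fri 08:00].
A [Wed 01:00, Fri 07:00] → overlaps → yes.
B [Thu 04:00, Thu 09:00] → before → no.
C [Sat 08:00, Sun 03:00] → after → no.
E [Mon 20:00, Tue 01:00] → before → no.
F [Thu 09:00, Fri 16:00] → contains → no.
K [Tue 00:00, Thu 11:00] → before → no.
N [Fri 12:00, Sat 02:00] → after → no.
R [Tue 05:00, Tue 17:00] → before → no.
Result: A.

A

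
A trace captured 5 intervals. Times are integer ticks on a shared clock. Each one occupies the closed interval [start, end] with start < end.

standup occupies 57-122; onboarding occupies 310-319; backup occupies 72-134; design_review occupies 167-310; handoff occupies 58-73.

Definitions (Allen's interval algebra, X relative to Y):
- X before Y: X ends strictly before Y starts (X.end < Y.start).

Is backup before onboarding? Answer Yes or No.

Yes

backup = [72, 134], onboarding = [310, 319].
Actual relation of backup to onboarding: before.
Asked whether 'before' holds → Yes.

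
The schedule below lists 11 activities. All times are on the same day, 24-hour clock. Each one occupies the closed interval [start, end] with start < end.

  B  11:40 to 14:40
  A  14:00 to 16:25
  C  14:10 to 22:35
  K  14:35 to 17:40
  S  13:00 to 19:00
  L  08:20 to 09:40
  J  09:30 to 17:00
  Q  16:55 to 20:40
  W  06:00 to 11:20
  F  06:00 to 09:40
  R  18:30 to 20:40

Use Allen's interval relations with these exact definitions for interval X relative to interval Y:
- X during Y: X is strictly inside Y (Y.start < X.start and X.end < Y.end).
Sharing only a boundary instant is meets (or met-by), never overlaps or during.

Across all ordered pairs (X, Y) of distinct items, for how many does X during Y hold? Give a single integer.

8

Checking all 110 ordered pairs for relation 'during'; matching pairs in alphabetical order:
(A, J): A during J ✓
(A, S): A during S ✓
(B, J): B during J ✓
(K, C): K during C ✓
(K, S): K during S ✓
(L, W): L during W ✓
(Q, C): Q during C ✓
(R, C): R during C ✓
Count: 8.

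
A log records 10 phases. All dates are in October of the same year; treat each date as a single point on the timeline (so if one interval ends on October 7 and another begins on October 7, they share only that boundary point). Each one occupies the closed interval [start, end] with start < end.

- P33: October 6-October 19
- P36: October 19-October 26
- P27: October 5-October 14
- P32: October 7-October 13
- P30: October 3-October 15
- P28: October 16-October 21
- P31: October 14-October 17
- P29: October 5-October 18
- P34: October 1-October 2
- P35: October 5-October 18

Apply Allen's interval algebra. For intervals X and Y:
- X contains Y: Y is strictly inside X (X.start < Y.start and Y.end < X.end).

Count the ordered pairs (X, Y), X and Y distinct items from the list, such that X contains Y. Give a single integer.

9

Checking all 90 ordered pairs for relation 'contains'; matching pairs in alphabetical order:
(P27, P32): P27 contains P32 ✓
(P29, P31): P29 contains P31 ✓
(P29, P32): P29 contains P32 ✓
(P30, P27): P30 contains P27 ✓
(P30, P32): P30 contains P32 ✓
(P33, P31): P33 contains P31 ✓
(P33, P32): P33 contains P32 ✓
(P35, P31): P35 contains P31 ✓
(P35, P32): P35 contains P32 ✓
Count: 9.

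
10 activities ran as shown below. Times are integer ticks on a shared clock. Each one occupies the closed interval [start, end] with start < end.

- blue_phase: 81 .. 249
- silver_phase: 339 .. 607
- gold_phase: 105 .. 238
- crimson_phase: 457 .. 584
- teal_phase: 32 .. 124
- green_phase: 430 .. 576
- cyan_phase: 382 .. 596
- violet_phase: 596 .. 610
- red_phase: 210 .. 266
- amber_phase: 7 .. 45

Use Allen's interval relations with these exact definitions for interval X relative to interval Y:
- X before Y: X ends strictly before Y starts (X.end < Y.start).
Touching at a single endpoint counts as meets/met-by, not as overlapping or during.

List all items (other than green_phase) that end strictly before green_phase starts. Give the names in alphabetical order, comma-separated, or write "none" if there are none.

amber_phase, blue_phase, gold_phase, red_phase, teal_phase

Target green_phase = [430, 576].
amber_phase [7, 45] → before → yes.
blue_phase [81, 249] → before → yes.
crimson_phase [457, 584] → overlapped-by → no.
cyan_phase [382, 596] → contains → no.
gold_phase [105, 238] → before → yes.
red_phase [210, 266] → before → yes.
silver_phase [339, 607] → contains → no.
teal_phase [32, 124] → before → yes.
violet_phase [596, 610] → after → no.
Result: amber_phase, blue_phase, gold_phase, red_phase, teal_phase.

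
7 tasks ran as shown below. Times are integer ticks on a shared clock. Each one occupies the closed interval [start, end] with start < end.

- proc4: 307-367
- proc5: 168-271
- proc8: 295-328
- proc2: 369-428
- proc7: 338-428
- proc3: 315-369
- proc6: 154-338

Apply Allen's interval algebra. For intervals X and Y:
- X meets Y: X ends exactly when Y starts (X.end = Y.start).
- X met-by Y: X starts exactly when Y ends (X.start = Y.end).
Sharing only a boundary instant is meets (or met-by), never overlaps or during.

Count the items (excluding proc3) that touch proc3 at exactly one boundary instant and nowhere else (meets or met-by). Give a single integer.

Target proc3 = [315, 369].
proc2 [369, 428] → met-by → counts.
proc4 [307, 367] → overlaps → no.
proc5 [168, 271] → before → no.
proc6 [154, 338] → overlaps → no.
proc7 [338, 428] → overlapped-by → no.
proc8 [295, 328] → overlaps → no.
Total: 1.

1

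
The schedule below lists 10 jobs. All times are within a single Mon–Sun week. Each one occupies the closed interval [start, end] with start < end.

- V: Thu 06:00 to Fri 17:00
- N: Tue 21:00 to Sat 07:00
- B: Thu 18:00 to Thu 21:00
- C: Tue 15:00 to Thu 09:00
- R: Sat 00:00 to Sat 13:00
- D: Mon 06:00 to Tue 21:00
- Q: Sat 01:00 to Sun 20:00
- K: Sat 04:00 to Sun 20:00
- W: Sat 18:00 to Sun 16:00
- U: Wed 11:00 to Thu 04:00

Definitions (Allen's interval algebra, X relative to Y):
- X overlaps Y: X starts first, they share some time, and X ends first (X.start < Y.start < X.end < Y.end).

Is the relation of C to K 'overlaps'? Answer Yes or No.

No

C = [Tue 15:00, Thu 09:00], K = [Sat 04:00, Sun 20:00].
Actual relation of C to K: before.
Asked whether 'overlaps' holds → No.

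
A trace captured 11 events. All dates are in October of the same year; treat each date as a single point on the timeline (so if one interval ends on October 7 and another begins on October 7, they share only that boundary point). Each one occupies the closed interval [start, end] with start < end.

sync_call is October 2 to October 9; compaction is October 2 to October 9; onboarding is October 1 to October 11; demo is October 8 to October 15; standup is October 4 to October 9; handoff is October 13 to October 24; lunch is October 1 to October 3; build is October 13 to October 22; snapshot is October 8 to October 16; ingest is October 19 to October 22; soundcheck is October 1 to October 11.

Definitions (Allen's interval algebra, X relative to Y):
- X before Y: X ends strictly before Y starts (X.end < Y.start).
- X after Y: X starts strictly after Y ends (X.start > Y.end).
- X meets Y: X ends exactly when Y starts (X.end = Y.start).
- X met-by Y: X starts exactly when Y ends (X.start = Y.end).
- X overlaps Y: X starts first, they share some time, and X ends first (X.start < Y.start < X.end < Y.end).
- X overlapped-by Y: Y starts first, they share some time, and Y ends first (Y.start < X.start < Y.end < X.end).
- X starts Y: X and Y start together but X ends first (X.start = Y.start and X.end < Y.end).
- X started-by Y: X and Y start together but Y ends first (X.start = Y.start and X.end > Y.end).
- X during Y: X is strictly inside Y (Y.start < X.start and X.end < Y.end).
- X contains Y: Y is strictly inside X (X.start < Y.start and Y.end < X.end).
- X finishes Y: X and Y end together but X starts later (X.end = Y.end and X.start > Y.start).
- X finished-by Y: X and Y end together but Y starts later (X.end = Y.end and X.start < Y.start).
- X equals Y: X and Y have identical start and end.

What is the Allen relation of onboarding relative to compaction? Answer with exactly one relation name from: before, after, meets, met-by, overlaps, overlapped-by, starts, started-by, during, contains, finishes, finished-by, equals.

contains

onboarding = [October 1, October 11]; compaction = [October 2, October 9].
Compare endpoints: onboarding.start < compaction.start, onboarding.start < compaction.end, onboarding.end > compaction.start, onboarding.end > compaction.end.
That pattern is 'contains'.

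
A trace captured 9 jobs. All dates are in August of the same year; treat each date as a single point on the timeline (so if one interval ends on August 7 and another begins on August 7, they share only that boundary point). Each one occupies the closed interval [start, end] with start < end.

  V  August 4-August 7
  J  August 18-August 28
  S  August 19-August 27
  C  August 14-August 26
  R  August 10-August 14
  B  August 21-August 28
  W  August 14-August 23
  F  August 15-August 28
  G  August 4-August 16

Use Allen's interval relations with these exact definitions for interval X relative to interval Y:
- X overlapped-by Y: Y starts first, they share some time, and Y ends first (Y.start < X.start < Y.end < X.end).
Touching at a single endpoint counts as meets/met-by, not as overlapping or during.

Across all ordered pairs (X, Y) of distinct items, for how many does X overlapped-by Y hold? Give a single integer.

Checking all 72 ordered pairs for relation 'overlapped-by'; matching pairs in alphabetical order:
(B, C): B overlapped-by C ✓
(B, S): B overlapped-by S ✓
(B, W): B overlapped-by W ✓
(C, G): C overlapped-by G ✓
(F, C): F overlapped-by C ✓
(F, G): F overlapped-by G ✓
(F, W): F overlapped-by W ✓
(J, C): J overlapped-by C ✓
(J, W): J overlapped-by W ✓
(S, C): S overlapped-by C ✓
(S, W): S overlapped-by W ✓
(W, G): W overlapped-by G ✓
Count: 12.

12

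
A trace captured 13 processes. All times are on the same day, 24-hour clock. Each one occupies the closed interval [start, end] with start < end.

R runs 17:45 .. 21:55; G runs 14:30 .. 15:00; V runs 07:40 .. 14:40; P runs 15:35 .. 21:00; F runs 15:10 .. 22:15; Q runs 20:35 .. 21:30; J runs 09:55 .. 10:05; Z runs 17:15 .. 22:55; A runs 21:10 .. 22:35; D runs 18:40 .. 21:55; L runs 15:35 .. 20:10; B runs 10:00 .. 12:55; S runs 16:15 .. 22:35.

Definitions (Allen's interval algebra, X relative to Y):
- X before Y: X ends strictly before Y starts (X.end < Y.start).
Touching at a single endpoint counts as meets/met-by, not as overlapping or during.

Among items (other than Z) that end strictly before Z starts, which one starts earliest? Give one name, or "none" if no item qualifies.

V

Target Z = [17:15, 22:55].
A [21:10, 22:35] → during → excluded.
B [10:00, 12:55] → before → candidate.
D [18:40, 21:55] → during → excluded.
F [15:10, 22:15] → overlaps → excluded.
G [14:30, 15:00] → before → candidate.
J [09:55, 10:05] → before → candidate.
L [15:35, 20:10] → overlaps → excluded.
P [15:35, 21:00] → overlaps → excluded.
Q [20:35, 21:30] → during → excluded.
R [17:45, 21:55] → during → excluded.
S [16:15, 22:35] → overlaps → excluded.
V [07:40, 14:40] → before → candidate.
Among candidates, earliest start is 07:40 → V.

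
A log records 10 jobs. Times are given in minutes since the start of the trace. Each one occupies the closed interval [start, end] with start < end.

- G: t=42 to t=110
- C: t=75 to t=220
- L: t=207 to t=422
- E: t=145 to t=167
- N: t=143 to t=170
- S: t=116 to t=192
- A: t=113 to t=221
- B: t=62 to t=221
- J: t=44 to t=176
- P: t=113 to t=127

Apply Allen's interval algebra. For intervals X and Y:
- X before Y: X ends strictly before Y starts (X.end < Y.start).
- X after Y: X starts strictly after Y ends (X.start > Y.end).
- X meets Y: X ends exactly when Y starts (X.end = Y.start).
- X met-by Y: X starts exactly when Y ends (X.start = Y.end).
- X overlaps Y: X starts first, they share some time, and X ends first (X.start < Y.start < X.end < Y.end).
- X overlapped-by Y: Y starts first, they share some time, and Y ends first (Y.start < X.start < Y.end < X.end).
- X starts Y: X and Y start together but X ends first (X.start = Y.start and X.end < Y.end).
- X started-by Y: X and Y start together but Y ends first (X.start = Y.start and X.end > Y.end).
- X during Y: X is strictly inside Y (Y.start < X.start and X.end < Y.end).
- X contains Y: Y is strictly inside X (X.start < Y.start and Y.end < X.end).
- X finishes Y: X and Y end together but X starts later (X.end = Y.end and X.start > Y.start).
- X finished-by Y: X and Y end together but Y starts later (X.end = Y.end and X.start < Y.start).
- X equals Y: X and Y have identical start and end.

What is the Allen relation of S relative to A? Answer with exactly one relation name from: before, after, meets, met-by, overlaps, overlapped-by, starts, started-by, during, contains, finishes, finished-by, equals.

S = [t=116, t=192]; A = [t=113, t=221].
Compare endpoints: S.start > A.start, S.start < A.end, S.end > A.start, S.end < A.end.
That pattern is 'during'.

during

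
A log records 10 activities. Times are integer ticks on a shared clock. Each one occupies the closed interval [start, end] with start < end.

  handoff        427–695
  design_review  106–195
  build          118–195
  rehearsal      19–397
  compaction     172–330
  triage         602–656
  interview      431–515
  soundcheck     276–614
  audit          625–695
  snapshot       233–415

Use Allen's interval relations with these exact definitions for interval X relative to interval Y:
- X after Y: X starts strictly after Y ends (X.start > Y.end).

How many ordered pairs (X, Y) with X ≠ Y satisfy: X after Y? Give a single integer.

27

Checking all 90 ordered pairs for relation 'after'; matching pairs in alphabetical order:
(audit, build): audit after build ✓
(audit, compaction): audit after compaction ✓
(audit, design_review): audit after design_review ✓
(audit, interview): audit after interview ✓
(audit, rehearsal): audit after rehearsal ✓
(audit, snapshot): audit after snapshot ✓
(audit, soundcheck): audit after soundcheck ✓
(handoff, build): handoff after build ✓
(handoff, compaction): handoff after compaction ✓
(handoff, design_review): handoff after design_review ✓
(handoff, rehearsal): handoff after rehearsal ✓
(handoff, snapshot): handoff after snapshot ✓
(interview, build): interview after build ✓
(interview, compaction): interview after compaction ✓
(interview, design_review): interview after design_review ✓
(interview, rehearsal): interview after rehearsal ✓
(interview, snapshot): interview after snapshot ✓
(snapshot, build): snapshot after build ✓
(snapshot, design_review): snapshot after design_review ✓
(soundcheck, build): soundcheck after build ✓
(soundcheck, design_review): soundcheck after design_review ✓
(triage, build): triage after build ✓
(triage, compaction): triage after compaction ✓
(triage, design_review): triage after design_review ✓
... plus 3 further pairs not listed.
Count: 27.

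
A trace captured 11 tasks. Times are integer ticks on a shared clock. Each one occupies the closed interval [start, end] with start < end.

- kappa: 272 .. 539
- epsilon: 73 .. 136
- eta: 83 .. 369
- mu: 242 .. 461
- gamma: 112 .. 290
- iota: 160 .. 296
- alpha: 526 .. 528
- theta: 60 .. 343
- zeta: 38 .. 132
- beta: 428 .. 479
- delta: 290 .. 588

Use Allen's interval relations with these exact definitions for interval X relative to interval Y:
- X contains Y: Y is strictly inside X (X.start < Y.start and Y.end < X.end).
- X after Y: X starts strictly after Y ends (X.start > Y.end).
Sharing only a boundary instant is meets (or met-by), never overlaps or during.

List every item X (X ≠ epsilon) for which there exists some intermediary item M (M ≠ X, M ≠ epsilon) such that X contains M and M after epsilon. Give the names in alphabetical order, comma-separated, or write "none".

Target epsilon = [73, 136].
Intermediaries M with M after epsilon: alpha, beta, delta, iota, kappa, mu.
Via alpha — items with X contains alpha: delta, kappa.
Via beta — items with X contains beta: delta, kappa.
Via delta — items with X contains delta: none.
Via iota — items with X contains iota: eta, theta.
Via kappa — items with X contains kappa: none.
Via mu — items with X contains mu: none.
Union: delta, eta, kappa, theta.

delta, eta, kappa, theta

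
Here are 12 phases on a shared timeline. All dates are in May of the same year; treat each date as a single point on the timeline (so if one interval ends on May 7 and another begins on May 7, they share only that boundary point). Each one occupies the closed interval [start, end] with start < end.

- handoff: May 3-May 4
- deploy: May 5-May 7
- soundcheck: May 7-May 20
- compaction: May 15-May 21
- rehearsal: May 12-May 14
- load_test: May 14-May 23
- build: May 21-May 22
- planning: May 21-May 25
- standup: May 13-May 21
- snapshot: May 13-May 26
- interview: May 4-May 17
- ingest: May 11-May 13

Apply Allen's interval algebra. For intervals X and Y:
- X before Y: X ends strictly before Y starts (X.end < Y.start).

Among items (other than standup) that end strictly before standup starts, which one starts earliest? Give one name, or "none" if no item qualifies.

handoff

Target standup = [May 13, May 21].
build [May 21, May 22] → met-by → excluded.
compaction [May 15, May 21] → finishes → excluded.
deploy [May 5, May 7] → before → candidate.
handoff [May 3, May 4] → before → candidate.
ingest [May 11, May 13] → meets → excluded.
interview [May 4, May 17] → overlaps → excluded.
load_test [May 14, May 23] → overlapped-by → excluded.
planning [May 21, May 25] → met-by → excluded.
rehearsal [May 12, May 14] → overlaps → excluded.
snapshot [May 13, May 26] → started-by → excluded.
soundcheck [May 7, May 20] → overlaps → excluded.
Among candidates, earliest start is May 3 → handoff.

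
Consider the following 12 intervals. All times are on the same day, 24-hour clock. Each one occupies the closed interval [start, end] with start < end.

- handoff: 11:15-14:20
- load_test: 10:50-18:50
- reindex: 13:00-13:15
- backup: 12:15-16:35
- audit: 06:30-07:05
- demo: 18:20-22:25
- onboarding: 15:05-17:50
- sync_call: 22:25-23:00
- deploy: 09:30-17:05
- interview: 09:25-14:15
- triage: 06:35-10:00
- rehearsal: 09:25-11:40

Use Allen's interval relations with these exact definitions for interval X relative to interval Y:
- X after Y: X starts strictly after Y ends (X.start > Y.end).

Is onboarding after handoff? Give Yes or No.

onboarding = [15:05, 17:50], handoff = [11:15, 14:20].
Actual relation of onboarding to handoff: after.
Asked whether 'after' holds → Yes.

Yes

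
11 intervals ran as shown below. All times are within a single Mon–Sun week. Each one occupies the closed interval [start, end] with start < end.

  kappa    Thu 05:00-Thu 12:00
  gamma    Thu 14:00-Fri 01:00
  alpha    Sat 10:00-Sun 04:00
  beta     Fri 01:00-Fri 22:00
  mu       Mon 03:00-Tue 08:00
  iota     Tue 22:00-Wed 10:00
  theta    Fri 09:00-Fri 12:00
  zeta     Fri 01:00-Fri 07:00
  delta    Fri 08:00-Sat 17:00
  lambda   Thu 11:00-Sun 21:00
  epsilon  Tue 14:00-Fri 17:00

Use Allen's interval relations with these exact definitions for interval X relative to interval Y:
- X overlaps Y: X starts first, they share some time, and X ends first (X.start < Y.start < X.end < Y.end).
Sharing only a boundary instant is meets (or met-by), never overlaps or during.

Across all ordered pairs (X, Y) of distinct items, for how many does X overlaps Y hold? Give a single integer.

6

Checking all 110 ordered pairs for relation 'overlaps'; matching pairs in alphabetical order:
(beta, delta): beta overlaps delta ✓
(delta, alpha): delta overlaps alpha ✓
(epsilon, beta): epsilon overlaps beta ✓
(epsilon, delta): epsilon overlaps delta ✓
(epsilon, lambda): epsilon overlaps lambda ✓
(kappa, lambda): kappa overlaps lambda ✓
Count: 6.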